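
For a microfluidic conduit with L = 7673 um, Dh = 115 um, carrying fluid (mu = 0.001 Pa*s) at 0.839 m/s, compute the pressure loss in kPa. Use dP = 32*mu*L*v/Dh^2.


Step 1: Convert to SI: L = 7673e-6 m, Dh = 115e-6 m
Step 2: dP = 32 * 0.001 * 7673e-6 * 0.839 / (115e-6)^2
Step 3: dP = 15576.92 Pa
Step 4: Convert to kPa: dP = 15.58 kPa


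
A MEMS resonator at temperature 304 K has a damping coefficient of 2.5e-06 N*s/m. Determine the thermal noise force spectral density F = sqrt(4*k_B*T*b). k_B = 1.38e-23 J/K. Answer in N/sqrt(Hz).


Step 1: Compute 4 * k_B * T * b
= 4 * 1.38e-23 * 304 * 2.5e-06
= 4.1952e-26 N^2/Hz
Step 2: F_noise = sqrt(4.1952e-26)
F_noise = 2.05e-13 N/sqrt(Hz)


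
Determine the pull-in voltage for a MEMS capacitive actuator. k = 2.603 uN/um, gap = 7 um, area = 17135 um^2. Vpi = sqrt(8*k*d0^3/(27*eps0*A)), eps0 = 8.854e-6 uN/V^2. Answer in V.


Step 1: Compute numerator: 8 * k * d0^3 = 8 * 2.603 * 7^3 = 7142.632
Step 2: Compute denominator: 27 * eps0 * A = 27 * 8.854e-6 * 17135 = 4.096259
Step 3: Vpi = sqrt(7142.632 / 4.096259)
Vpi = 41.76 V


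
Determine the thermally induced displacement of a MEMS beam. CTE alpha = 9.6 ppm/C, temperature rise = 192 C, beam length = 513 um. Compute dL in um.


Step 1: Convert CTE: alpha = 9.6 ppm/C = 9.6e-6 /C
Step 2: dL = 9.6e-6 * 192 * 513
dL = 0.9456 um


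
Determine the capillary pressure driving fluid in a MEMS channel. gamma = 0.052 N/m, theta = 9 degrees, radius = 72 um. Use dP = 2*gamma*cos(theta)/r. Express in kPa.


Step 1: cos(9 deg) = 0.9877
Step 2: Convert r to m: r = 72e-6 m
Step 3: dP = 2 * 0.052 * 0.9877 / 72e-6 = 1426.7 Pa
Step 4: Convert Pa to kPa (divide by 1000).
dP = 1.43 kPa


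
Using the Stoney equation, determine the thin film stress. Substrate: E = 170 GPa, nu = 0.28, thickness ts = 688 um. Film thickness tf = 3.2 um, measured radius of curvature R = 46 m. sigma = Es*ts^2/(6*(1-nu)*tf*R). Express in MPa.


Step 1: Compute numerator: Es * ts^2 = 170 * 688^2 = 80468480 (GPa*um^2)
Step 2: Compute denominator (R in um): 6*(1-nu)*tf*R = 6*0.72*3.2*46e6 = 635904000.0 (um^2)
Step 3: sigma (GPa) = 80468480 / 635904000.0 = 1.26542e-01 GPa
Step 4: Convert to MPa (x1000): sigma = 126.5 MPa


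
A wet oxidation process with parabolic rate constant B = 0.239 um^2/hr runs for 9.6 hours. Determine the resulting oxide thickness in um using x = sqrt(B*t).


Step 1: Compute B*t = 0.239 * 9.6 = 2.2944
Step 2: x = sqrt(2.2944)
x = 1.515 um


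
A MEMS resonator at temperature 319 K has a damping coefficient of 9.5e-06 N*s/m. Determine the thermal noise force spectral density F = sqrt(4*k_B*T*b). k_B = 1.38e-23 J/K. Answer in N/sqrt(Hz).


Step 1: Compute 4 * k_B * T * b
= 4 * 1.38e-23 * 319 * 9.5e-06
= 1.6728e-25 N^2/Hz
Step 2: F_noise = sqrt(1.6728e-25)
F_noise = 4.09e-13 N/sqrt(Hz)


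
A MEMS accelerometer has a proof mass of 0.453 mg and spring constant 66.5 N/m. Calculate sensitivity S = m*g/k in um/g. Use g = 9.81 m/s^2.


Step 1: Convert mass: m = 0.453 mg = 4.53e-07 kg
Step 2: S = m * g / k = 4.53e-07 * 9.81 / 66.5
Step 3: S = 6.68e-08 m/g
Step 4: Convert to um/g: S = 0.067 um/g


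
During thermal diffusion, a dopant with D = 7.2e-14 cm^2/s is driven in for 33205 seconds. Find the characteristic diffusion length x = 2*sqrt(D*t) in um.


Step 1: Compute D*t = 7.2e-14 * 33205 = 2.39076e-09 cm^2
Step 2: sqrt(D*t) = 4.8895e-05 cm
Step 3: x = 2 * 4.8895e-05 cm = 9.779e-05 cm
Step 4: Convert to um (1 cm = 1e4 um): x = 0.978 um


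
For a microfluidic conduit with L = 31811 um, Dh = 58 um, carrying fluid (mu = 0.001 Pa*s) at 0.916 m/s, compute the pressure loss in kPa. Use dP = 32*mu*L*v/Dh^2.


Step 1: Convert to SI: L = 31811e-6 m, Dh = 58e-6 m
Step 2: dP = 32 * 0.001 * 31811e-6 * 0.916 / (58e-6)^2
Step 3: dP = 277183.12 Pa
Step 4: Convert to kPa: dP = 277.18 kPa


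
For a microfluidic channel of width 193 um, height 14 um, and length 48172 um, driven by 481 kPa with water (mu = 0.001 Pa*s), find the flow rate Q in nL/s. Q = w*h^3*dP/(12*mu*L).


Step 1: Convert all dimensions to SI (meters).
w = 193e-6 m, h = 14e-6 m, L = 48172e-6 m, dP = 481e3 Pa
Step 2: Q = w * h^3 * dP / (12 * mu * L)
Q = 193e-6 * (14e-6)^3 * 481e3 / (12 * 0.001 * 48172e-6) = 4.4066704e-10 m^3/s
Step 3: Convert Q from m^3/s to nL/s (1 m^3 = 1e12 nL, so multiply by 1e12).
Q = 440.667 nL/s


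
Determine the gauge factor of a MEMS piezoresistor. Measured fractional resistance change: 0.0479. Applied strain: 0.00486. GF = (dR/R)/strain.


Step 1: Identify values.
dR/R = 0.0479, strain = 0.00486
Step 2: GF = (dR/R) / strain = 0.0479 / 0.00486
GF = 9.9


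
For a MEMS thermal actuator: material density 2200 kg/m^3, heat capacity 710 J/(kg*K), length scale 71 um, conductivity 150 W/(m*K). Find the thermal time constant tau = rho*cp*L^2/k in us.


Step 1: Convert L to m: L = 71e-6 m
Step 2: L^2 = (71e-6)^2 = 5.041e-09 m^2
Step 3: tau = 2200 * 710 * 5.041e-09 / 150 = 5.249361e-05 s
Step 4: Convert to microseconds (multiply by 1e6).
tau = 52.494 us


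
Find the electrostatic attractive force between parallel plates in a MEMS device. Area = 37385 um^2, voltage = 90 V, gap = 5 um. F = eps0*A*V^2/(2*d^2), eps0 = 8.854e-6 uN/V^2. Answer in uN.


Step 1: Identify parameters.
eps0 = 8.854e-6 uN/V^2, A = 37385 um^2, V = 90 V, d = 5 um
Step 2: Compute V^2 = 90^2 = 8100
Step 3: Compute d^2 = 5^2 = 25
Step 4: F = 0.5 * 8.854e-6 * 37385 * 8100 / 25
F = 53.623 uN


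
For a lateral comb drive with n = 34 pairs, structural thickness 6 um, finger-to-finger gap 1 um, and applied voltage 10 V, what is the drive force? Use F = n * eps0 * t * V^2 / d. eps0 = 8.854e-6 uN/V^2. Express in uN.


Step 1: Parameters: n=34, eps0=8.854e-6 uN/V^2, t=6 um, V=10 V, d=1 um
Step 2: V^2 = 100
Step 3: F = 34 * 8.854e-6 * 6 * 100 / 1
F = 0.181 uN


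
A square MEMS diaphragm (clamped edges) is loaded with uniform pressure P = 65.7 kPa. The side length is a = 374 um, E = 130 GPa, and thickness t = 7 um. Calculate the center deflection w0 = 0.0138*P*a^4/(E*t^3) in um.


Step 1: Convert pressure to compatible units (E is in GPa, so P in GPa).
P = 65.7 kPa = 65.7e-6 GPa
Step 2: Compute numerator: 0.0138 * P * a^4.
a^4 = 374^4 = 19565295376
numerator = 0.0138 * 65.7e-6 * 19565295376 = 1.77391e+04
Step 3: Compute denominator: E * t^3 = 130 * 7^3 = 44590
Step 4: w0 = numerator / denominator = 1.77391e+04 / 44590 = 0.3978 um


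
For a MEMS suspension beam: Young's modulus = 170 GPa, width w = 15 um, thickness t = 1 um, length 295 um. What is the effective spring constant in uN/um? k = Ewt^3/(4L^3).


Step 1: Convert E to consistent units (1 GPa = 1000 uN/um^2).
E = 170 GPa = 170000 uN/um^2
Step 2: Compute t^3 = 1^3 = 1
Step 3: Compute L^3 = 295^3 = 25672375
Step 4: k = 170000 * 15 * 1 / (4 * 25672375)
k = 0.0248 uN/um


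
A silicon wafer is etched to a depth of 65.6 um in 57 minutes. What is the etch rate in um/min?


Step 1: Etch rate = depth / time
Step 2: rate = 65.6 / 57
rate = 1.151 um/min


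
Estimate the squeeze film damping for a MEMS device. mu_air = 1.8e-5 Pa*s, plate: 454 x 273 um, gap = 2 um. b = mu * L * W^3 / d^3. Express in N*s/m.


Step 1: Convert to SI.
L = 454e-6 m, W = 273e-6 m, d = 2e-6 m
Step 2: W^3 = (273e-6)^3 = 2.03e-11 m^3
Step 3: d^3 = (2e-6)^3 = 8.00e-18 m^3
Step 4: b = 1.8e-5 * 454e-6 * 2.03e-11 / 8.00e-18
b = 2.08e-02 N*s/m


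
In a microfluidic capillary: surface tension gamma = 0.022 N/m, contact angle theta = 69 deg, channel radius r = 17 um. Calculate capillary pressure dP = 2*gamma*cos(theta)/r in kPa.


Step 1: cos(69 deg) = 0.3584
Step 2: Convert r to m: r = 17e-6 m
Step 3: dP = 2 * 0.022 * 0.3584 / 17e-6 = 927.6 Pa
Step 4: Convert Pa to kPa (divide by 1000).
dP = 0.93 kPa


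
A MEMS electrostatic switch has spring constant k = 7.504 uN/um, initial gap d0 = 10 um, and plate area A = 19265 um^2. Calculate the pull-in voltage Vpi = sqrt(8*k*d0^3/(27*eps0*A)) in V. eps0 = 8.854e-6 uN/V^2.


Step 1: Compute numerator: 8 * k * d0^3 = 8 * 7.504 * 10^3 = 60032.0
Step 2: Compute denominator: 27 * eps0 * A = 27 * 8.854e-6 * 19265 = 4.605452
Step 3: Vpi = sqrt(60032.0 / 4.605452)
Vpi = 114.17 V


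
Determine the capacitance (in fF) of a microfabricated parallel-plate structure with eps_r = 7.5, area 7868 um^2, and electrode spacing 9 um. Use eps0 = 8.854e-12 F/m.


Step 1: Convert area to m^2: A = 7868e-12 m^2
Step 2: Convert gap to m: d = 9e-6 m
Step 3: C = eps0 * eps_r * A / d
C = 8.854e-12 * 7.5 * 7868e-12 / 9e-6
Step 4: Convert to fF (multiply by 1e15).
C = 58.05 fF


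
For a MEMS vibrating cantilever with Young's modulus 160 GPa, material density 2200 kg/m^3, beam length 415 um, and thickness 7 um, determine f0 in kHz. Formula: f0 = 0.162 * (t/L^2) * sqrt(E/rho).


Step 1: Convert units to SI.
t_SI = 7e-6 m, L_SI = 415e-6 m
Step 2: Calculate sqrt(E/rho).
sqrt(160e9 / 2200) = 8528.03 m/s
Step 3: Compute f0.
f0 = 0.162 * 7e-6 / (415e-6)^2 * 8528.03 = 56152.0 Hz = 56.15 kHz


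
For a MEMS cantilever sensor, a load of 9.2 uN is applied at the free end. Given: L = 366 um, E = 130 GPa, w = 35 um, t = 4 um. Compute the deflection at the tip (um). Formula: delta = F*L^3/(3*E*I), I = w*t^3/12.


Step 1: Calculate the second moment of area.
I = w * t^3 / 12 = 35 * 4^3 / 12 = 186.6667 um^4
Step 2: Convert E to consistent units (1 GPa = 1000 uN/um^2).
E = 130 GPa = 130000 uN/um^2
Step 3: Calculate tip deflection.
delta = F * L^3 / (3 * E * I)
delta = 9.2 * 366^3 / (3 * 130000 * 186.6667)
delta = 6.1958 um


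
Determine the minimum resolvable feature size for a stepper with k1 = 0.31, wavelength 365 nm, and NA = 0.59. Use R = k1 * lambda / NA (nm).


Step 1: Identify values: k1 = 0.31, lambda = 365 nm, NA = 0.59
Step 2: R = k1 * lambda / NA
R = 0.31 * 365 / 0.59
R = 191.8 nm


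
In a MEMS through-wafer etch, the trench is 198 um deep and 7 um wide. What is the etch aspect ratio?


Step 1: AR = depth / width
Step 2: AR = 198 / 7
AR = 28.3


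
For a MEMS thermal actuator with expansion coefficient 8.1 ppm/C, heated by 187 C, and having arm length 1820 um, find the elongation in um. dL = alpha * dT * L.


Step 1: Convert CTE: alpha = 8.1 ppm/C = 8.1e-6 /C
Step 2: dL = 8.1e-6 * 187 * 1820
dL = 2.7568 um


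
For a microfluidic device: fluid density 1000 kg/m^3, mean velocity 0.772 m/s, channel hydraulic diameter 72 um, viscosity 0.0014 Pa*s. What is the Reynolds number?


Step 1: Convert Dh to meters: Dh = 72e-6 m
Step 2: Re = rho * v * Dh / mu
Re = 1000 * 0.772 * 72e-6 / 0.0014
Re = 39.703


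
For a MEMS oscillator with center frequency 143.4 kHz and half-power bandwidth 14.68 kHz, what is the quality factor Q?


Step 1: Q = f0 / bandwidth
Step 2: Q = 143.4 / 14.68
Q = 9.8


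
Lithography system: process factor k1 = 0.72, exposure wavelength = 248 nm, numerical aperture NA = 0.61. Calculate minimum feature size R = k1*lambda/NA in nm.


Step 1: Identify values: k1 = 0.72, lambda = 248 nm, NA = 0.61
Step 2: R = k1 * lambda / NA
R = 0.72 * 248 / 0.61
R = 292.7 nm


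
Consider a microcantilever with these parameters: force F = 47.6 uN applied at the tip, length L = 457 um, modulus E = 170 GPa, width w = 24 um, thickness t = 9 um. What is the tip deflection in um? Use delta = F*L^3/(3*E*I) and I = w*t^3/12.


Step 1: Calculate the second moment of area.
I = w * t^3 / 12 = 24 * 9^3 / 12 = 1458.0 um^4
Step 2: Convert E to consistent units (1 GPa = 1000 uN/um^2).
E = 170 GPa = 170000 uN/um^2
Step 3: Calculate tip deflection.
delta = F * L^3 / (3 * E * I)
delta = 47.6 * 457^3 / (3 * 170000 * 1458.0)
delta = 6.1098 um


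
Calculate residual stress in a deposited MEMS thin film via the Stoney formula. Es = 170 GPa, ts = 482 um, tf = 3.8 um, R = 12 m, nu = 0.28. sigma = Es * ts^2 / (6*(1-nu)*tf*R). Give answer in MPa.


Step 1: Compute numerator: Es * ts^2 = 170 * 482^2 = 39495080 (GPa*um^2)
Step 2: Compute denominator (R in um): 6*(1-nu)*tf*R = 6*0.72*3.8*12e6 = 196992000.0 (um^2)
Step 3: sigma (GPa) = 39495080 / 196992000.0 = 2.00491e-01 GPa
Step 4: Convert to MPa (x1000): sigma = 200.5 MPa


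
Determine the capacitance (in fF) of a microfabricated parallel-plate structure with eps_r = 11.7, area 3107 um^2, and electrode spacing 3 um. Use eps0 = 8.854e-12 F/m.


Step 1: Convert area to m^2: A = 3107e-12 m^2
Step 2: Convert gap to m: d = 3e-6 m
Step 3: C = eps0 * eps_r * A / d
C = 8.854e-12 * 11.7 * 3107e-12 / 3e-6
Step 4: Convert to fF (multiply by 1e15).
C = 107.29 fF


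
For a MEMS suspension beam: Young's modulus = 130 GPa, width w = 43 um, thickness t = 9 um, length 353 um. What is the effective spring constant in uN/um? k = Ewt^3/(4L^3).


Step 1: Convert E to consistent units (1 GPa = 1000 uN/um^2).
E = 130 GPa = 130000 uN/um^2
Step 2: Compute t^3 = 9^3 = 729
Step 3: Compute L^3 = 353^3 = 43986977
Step 4: k = 130000 * 43 * 729 / (4 * 43986977)
k = 23.1609 uN/um


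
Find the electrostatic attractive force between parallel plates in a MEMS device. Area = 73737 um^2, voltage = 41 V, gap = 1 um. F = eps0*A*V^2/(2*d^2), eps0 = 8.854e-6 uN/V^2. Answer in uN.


Step 1: Identify parameters.
eps0 = 8.854e-6 uN/V^2, A = 73737 um^2, V = 41 V, d = 1 um
Step 2: Compute V^2 = 41^2 = 1681
Step 3: Compute d^2 = 1^2 = 1
Step 4: F = 0.5 * 8.854e-6 * 73737 * 1681 / 1
F = 548.735 uN


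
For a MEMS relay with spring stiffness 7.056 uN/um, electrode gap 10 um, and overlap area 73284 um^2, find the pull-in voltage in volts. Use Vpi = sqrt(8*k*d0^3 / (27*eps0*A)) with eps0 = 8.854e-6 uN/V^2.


Step 1: Compute numerator: 8 * k * d0^3 = 8 * 7.056 * 10^3 = 56448.0
Step 2: Compute denominator: 27 * eps0 * A = 27 * 8.854e-6 * 73284 = 17.519126
Step 3: Vpi = sqrt(56448.0 / 17.519126)
Vpi = 56.76 V


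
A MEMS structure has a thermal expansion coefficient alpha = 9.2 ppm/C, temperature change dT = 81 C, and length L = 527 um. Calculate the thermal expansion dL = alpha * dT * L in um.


Step 1: Convert CTE: alpha = 9.2 ppm/C = 9.2e-6 /C
Step 2: dL = 9.2e-6 * 81 * 527
dL = 0.3927 um


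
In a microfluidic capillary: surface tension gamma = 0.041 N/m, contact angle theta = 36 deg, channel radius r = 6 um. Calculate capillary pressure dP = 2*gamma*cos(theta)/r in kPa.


Step 1: cos(36 deg) = 0.809
Step 2: Convert r to m: r = 6e-6 m
Step 3: dP = 2 * 0.041 * 0.809 / 6e-6 = 11056.3 Pa
Step 4: Convert Pa to kPa (divide by 1000).
dP = 11.06 kPa


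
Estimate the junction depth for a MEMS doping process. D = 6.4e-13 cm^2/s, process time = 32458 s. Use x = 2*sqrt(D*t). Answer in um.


Step 1: Compute D*t = 6.4e-13 * 32458 = 2.077312e-08 cm^2
Step 2: sqrt(D*t) = 1.44129e-04 cm
Step 3: x = 2 * 1.44129e-04 cm = 2.88258e-04 cm
Step 4: Convert to um (1 cm = 1e4 um): x = 2.883 um


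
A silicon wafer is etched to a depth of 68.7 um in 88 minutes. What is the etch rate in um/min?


Step 1: Etch rate = depth / time
Step 2: rate = 68.7 / 88
rate = 0.781 um/min


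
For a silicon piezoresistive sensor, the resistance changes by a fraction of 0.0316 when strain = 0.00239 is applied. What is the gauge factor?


Step 1: Identify values.
dR/R = 0.0316, strain = 0.00239
Step 2: GF = (dR/R) / strain = 0.0316 / 0.00239
GF = 13.2


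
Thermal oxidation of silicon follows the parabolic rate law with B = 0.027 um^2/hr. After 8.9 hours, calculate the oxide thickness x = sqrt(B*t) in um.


Step 1: Compute B*t = 0.027 * 8.9 = 0.2403
Step 2: x = sqrt(0.2403)
x = 0.49 um


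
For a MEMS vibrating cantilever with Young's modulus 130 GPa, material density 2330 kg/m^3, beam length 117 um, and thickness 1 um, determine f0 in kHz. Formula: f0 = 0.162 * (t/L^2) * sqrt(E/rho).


Step 1: Convert units to SI.
t_SI = 1e-6 m, L_SI = 117e-6 m
Step 2: Calculate sqrt(E/rho).
sqrt(130e9 / 2330) = 7469.54 m/s
Step 3: Compute f0.
f0 = 0.162 * 1e-6 / (117e-6)^2 * 7469.54 = 88396.9 Hz = 88.4 kHz


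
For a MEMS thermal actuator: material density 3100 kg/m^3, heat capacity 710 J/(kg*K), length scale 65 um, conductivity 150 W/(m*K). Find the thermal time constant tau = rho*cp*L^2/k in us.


Step 1: Convert L to m: L = 65e-6 m
Step 2: L^2 = (65e-6)^2 = 4.225e-09 m^2
Step 3: tau = 3100 * 710 * 4.225e-09 / 150 = 6.199483e-05 s
Step 4: Convert to microseconds (multiply by 1e6).
tau = 61.995 us


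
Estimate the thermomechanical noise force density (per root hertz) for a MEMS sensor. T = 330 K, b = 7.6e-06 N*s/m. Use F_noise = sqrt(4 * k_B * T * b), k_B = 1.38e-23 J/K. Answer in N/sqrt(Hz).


Step 1: Compute 4 * k_B * T * b
= 4 * 1.38e-23 * 330 * 7.6e-06
= 1.3844e-25 N^2/Hz
Step 2: F_noise = sqrt(1.3844e-25)
F_noise = 3.72e-13 N/sqrt(Hz)


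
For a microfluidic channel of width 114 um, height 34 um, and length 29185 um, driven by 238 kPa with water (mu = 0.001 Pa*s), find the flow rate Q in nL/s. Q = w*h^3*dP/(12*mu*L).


Step 1: Convert all dimensions to SI (meters).
w = 114e-6 m, h = 34e-6 m, L = 29185e-6 m, dP = 238e3 Pa
Step 2: Q = w * h^3 * dP / (12 * mu * L)
Q = 114e-6 * (34e-6)^3 * 238e3 / (12 * 0.001 * 29185e-6) = 3.04493212e-09 m^3/s
Step 3: Convert Q from m^3/s to nL/s (1 m^3 = 1e12 nL, so multiply by 1e12).
Q = 3044.932 nL/s


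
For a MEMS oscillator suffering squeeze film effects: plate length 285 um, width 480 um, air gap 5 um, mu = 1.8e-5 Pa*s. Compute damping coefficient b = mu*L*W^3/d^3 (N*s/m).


Step 1: Convert to SI.
L = 285e-6 m, W = 480e-6 m, d = 5e-6 m
Step 2: W^3 = (480e-6)^3 = 1.11e-10 m^3
Step 3: d^3 = (5e-6)^3 = 1.25e-16 m^3
Step 4: b = 1.8e-5 * 285e-6 * 1.11e-10 / 1.25e-16
b = 4.54e-03 N*s/m


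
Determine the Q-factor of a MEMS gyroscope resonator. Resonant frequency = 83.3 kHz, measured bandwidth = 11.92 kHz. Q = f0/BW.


Step 1: Q = f0 / bandwidth
Step 2: Q = 83.3 / 11.92
Q = 7.0


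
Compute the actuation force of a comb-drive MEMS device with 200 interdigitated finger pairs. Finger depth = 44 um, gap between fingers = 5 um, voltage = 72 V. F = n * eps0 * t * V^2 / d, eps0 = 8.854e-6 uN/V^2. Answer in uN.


Step 1: Parameters: n=200, eps0=8.854e-6 uN/V^2, t=44 um, V=72 V, d=5 um
Step 2: V^2 = 5184
Step 3: F = 200 * 8.854e-6 * 44 * 5184 / 5
F = 80.782 uN


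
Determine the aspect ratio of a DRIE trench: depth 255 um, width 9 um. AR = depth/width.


Step 1: AR = depth / width
Step 2: AR = 255 / 9
AR = 28.3


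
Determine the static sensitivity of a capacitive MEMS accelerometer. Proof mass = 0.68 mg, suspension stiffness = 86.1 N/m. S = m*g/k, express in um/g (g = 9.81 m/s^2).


Step 1: Convert mass: m = 0.68 mg = 6.80e-07 kg
Step 2: S = m * g / k = 6.80e-07 * 9.81 / 86.1
Step 3: S = 7.75e-08 m/g
Step 4: Convert to um/g: S = 0.077 um/g


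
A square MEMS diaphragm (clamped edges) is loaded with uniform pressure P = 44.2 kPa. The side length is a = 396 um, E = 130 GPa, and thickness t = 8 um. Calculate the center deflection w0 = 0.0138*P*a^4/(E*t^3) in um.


Step 1: Convert pressure to compatible units (E is in GPa, so P in GPa).
P = 44.2 kPa = 44.2e-6 GPa
Step 2: Compute numerator: 0.0138 * P * a^4.
a^4 = 396^4 = 24591257856
numerator = 0.0138 * 44.2e-6 * 24591257856 = 1.49997e+04
Step 3: Compute denominator: E * t^3 = 130 * 8^3 = 66560
Step 4: w0 = numerator / denominator = 1.49997e+04 / 66560 = 0.2254 um


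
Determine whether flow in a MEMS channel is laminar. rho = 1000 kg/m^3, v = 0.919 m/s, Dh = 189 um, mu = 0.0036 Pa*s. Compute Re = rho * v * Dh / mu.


Step 1: Convert Dh to meters: Dh = 189e-6 m
Step 2: Re = rho * v * Dh / mu
Re = 1000 * 0.919 * 189e-6 / 0.0036
Re = 48.247
Since Re = 48.247 is below ~2300, the flow is laminar.


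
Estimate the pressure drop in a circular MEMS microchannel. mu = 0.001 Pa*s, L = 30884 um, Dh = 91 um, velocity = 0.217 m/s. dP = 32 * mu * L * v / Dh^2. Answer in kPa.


Step 1: Convert to SI: L = 30884e-6 m, Dh = 91e-6 m
Step 2: dP = 32 * 0.001 * 30884e-6 * 0.217 / (91e-6)^2
Step 3: dP = 25897.66 Pa
Step 4: Convert to kPa: dP = 25.9 kPa


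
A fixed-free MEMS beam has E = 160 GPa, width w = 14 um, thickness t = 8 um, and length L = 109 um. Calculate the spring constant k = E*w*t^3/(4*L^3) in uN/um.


Step 1: Convert E to consistent units (1 GPa = 1000 uN/um^2).
E = 160 GPa = 160000 uN/um^2
Step 2: Compute t^3 = 8^3 = 512
Step 3: Compute L^3 = 109^3 = 1295029
Step 4: k = 160000 * 14 * 512 / (4 * 1295029)
k = 221.4004 uN/um


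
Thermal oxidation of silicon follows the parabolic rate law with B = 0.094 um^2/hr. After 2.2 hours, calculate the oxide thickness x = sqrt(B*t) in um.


Step 1: Compute B*t = 0.094 * 2.2 = 0.2068
Step 2: x = sqrt(0.2068)
x = 0.455 um


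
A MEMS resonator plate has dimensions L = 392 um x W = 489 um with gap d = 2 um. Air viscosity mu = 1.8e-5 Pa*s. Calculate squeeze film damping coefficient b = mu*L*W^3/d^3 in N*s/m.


Step 1: Convert to SI.
L = 392e-6 m, W = 489e-6 m, d = 2e-6 m
Step 2: W^3 = (489e-6)^3 = 1.17e-10 m^3
Step 3: d^3 = (2e-6)^3 = 8.00e-18 m^3
Step 4: b = 1.8e-5 * 392e-6 * 1.17e-10 / 8.00e-18
b = 1.03e-01 N*s/m


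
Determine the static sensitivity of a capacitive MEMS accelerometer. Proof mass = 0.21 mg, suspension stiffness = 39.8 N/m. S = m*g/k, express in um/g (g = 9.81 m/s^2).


Step 1: Convert mass: m = 0.21 mg = 2.10e-07 kg
Step 2: S = m * g / k = 2.10e-07 * 9.81 / 39.8
Step 3: S = 5.18e-08 m/g
Step 4: Convert to um/g: S = 0.052 um/g


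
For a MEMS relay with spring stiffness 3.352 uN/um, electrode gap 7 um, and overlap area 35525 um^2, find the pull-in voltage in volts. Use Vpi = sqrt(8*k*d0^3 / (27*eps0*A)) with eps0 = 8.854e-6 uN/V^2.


Step 1: Compute numerator: 8 * k * d0^3 = 8 * 3.352 * 7^3 = 9197.888
Step 2: Compute denominator: 27 * eps0 * A = 27 * 8.854e-6 * 35525 = 8.492535
Step 3: Vpi = sqrt(9197.888 / 8.492535)
Vpi = 32.91 V


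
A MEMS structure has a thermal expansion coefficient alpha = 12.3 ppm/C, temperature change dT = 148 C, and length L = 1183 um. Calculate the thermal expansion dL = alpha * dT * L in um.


Step 1: Convert CTE: alpha = 12.3 ppm/C = 12.3e-6 /C
Step 2: dL = 12.3e-6 * 148 * 1183
dL = 2.1535 um


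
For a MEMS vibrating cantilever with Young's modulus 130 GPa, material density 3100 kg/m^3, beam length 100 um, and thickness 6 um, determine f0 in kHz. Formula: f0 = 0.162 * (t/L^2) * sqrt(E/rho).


Step 1: Convert units to SI.
t_SI = 6e-6 m, L_SI = 100e-6 m
Step 2: Calculate sqrt(E/rho).
sqrt(130e9 / 3100) = 6475.76 m/s
Step 3: Compute f0.
f0 = 0.162 * 6e-6 / (100e-6)^2 * 6475.76 = 629443.9 Hz = 629.44 kHz


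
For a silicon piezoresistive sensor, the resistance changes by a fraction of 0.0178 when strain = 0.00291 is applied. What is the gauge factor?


Step 1: Identify values.
dR/R = 0.0178, strain = 0.00291
Step 2: GF = (dR/R) / strain = 0.0178 / 0.00291
GF = 6.1


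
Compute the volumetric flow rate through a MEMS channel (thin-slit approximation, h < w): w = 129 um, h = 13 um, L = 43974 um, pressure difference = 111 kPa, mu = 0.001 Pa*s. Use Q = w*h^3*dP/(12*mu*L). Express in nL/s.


Step 1: Convert all dimensions to SI (meters).
w = 129e-6 m, h = 13e-6 m, L = 43974e-6 m, dP = 111e3 Pa
Step 2: Q = w * h^3 * dP / (12 * mu * L)
Q = 129e-6 * (13e-6)^3 * 111e3 / (12 * 0.001 * 43974e-6) = 5.961637e-11 m^3/s
Step 3: Convert Q from m^3/s to nL/s (1 m^3 = 1e12 nL, so multiply by 1e12).
Q = 59.616 nL/s


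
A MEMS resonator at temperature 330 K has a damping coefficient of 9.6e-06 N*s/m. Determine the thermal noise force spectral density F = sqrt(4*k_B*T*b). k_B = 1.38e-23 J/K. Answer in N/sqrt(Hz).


Step 1: Compute 4 * k_B * T * b
= 4 * 1.38e-23 * 330 * 9.6e-06
= 1.7487e-25 N^2/Hz
Step 2: F_noise = sqrt(1.7487e-25)
F_noise = 4.18e-13 N/sqrt(Hz)


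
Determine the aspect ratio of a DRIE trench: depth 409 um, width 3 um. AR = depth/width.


Step 1: AR = depth / width
Step 2: AR = 409 / 3
AR = 136.3


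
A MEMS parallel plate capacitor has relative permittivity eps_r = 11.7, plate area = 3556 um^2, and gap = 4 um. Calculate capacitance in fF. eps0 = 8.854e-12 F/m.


Step 1: Convert area to m^2: A = 3556e-12 m^2
Step 2: Convert gap to m: d = 4e-6 m
Step 3: C = eps0 * eps_r * A / d
C = 8.854e-12 * 11.7 * 3556e-12 / 4e-6
Step 4: Convert to fF (multiply by 1e15).
C = 92.09 fF


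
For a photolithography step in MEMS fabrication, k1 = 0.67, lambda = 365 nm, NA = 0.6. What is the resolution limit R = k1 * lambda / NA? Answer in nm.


Step 1: Identify values: k1 = 0.67, lambda = 365 nm, NA = 0.6
Step 2: R = k1 * lambda / NA
R = 0.67 * 365 / 0.6
R = 407.6 nm


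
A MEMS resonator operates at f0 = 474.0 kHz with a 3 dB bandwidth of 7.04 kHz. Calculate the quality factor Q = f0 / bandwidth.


Step 1: Q = f0 / bandwidth
Step 2: Q = 474.0 / 7.04
Q = 67.3


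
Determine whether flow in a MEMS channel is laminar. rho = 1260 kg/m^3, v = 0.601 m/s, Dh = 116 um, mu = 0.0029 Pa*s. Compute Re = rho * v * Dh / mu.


Step 1: Convert Dh to meters: Dh = 116e-6 m
Step 2: Re = rho * v * Dh / mu
Re = 1260 * 0.601 * 116e-6 / 0.0029
Re = 30.29
Since Re = 30.29 is below ~2300, the flow is laminar.


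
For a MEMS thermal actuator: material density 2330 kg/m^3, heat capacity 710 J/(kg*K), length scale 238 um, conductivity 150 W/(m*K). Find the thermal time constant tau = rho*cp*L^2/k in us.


Step 1: Convert L to m: L = 238e-6 m
Step 2: L^2 = (238e-6)^2 = 5.6644e-08 m^2
Step 3: tau = 2330 * 710 * 5.6644e-08 / 150 = 6.2470779e-04 s
Step 4: Convert to microseconds (multiply by 1e6).
tau = 624.708 us


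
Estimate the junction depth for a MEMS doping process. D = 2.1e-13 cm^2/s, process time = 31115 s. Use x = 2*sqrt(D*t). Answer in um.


Step 1: Compute D*t = 2.1e-13 * 31115 = 6.53415e-09 cm^2
Step 2: sqrt(D*t) = 8.08341e-05 cm
Step 3: x = 2 * 8.08341e-05 cm = 1.616682e-04 cm
Step 4: Convert to um (1 cm = 1e4 um): x = 1.617 um


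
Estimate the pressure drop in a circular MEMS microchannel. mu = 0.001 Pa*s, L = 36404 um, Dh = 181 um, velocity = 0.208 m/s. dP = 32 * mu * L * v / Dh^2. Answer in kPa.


Step 1: Convert to SI: L = 36404e-6 m, Dh = 181e-6 m
Step 2: dP = 32 * 0.001 * 36404e-6 * 0.208 / (181e-6)^2
Step 3: dP = 7396.14 Pa
Step 4: Convert to kPa: dP = 7.4 kPa


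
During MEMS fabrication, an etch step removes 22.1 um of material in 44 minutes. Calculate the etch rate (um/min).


Step 1: Etch rate = depth / time
Step 2: rate = 22.1 / 44
rate = 0.502 um/min


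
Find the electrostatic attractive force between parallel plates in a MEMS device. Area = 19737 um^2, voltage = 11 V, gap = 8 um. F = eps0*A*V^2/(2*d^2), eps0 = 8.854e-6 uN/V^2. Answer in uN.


Step 1: Identify parameters.
eps0 = 8.854e-6 uN/V^2, A = 19737 um^2, V = 11 V, d = 8 um
Step 2: Compute V^2 = 11^2 = 121
Step 3: Compute d^2 = 8^2 = 64
Step 4: F = 0.5 * 8.854e-6 * 19737 * 121 / 64
F = 0.165 uN


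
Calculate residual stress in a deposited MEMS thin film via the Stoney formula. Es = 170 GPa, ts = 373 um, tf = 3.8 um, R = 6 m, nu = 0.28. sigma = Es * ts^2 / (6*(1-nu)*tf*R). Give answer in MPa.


Step 1: Compute numerator: Es * ts^2 = 170 * 373^2 = 23651930 (GPa*um^2)
Step 2: Compute denominator (R in um): 6*(1-nu)*tf*R = 6*0.72*3.8*6e6 = 98496000.0 (um^2)
Step 3: sigma (GPa) = 23651930 / 98496000.0 = 2.40131e-01 GPa
Step 4: Convert to MPa (x1000): sigma = 240.1 MPa


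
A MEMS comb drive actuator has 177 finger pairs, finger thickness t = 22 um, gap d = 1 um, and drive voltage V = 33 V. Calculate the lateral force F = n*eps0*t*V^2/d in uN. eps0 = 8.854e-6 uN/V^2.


Step 1: Parameters: n=177, eps0=8.854e-6 uN/V^2, t=22 um, V=33 V, d=1 um
Step 2: V^2 = 1089
Step 3: F = 177 * 8.854e-6 * 22 * 1089 / 1
F = 37.546 uN


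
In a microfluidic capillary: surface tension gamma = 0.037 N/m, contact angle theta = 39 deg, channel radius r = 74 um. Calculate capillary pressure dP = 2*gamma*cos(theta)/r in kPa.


Step 1: cos(39 deg) = 0.7771
Step 2: Convert r to m: r = 74e-6 m
Step 3: dP = 2 * 0.037 * 0.7771 / 74e-6 = 777.1 Pa
Step 4: Convert Pa to kPa (divide by 1000).
dP = 0.78 kPa


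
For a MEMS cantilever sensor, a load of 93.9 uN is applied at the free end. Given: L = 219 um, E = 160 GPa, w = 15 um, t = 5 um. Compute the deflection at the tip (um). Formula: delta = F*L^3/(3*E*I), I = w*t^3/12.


Step 1: Calculate the second moment of area.
I = w * t^3 / 12 = 15 * 5^3 / 12 = 156.25 um^4
Step 2: Convert E to consistent units (1 GPa = 1000 uN/um^2).
E = 160 GPa = 160000 uN/um^2
Step 3: Calculate tip deflection.
delta = F * L^3 / (3 * E * I)
delta = 93.9 * 219^3 / (3 * 160000 * 156.25)
delta = 13.1503 um


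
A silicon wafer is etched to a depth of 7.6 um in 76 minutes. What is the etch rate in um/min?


Step 1: Etch rate = depth / time
Step 2: rate = 7.6 / 76
rate = 0.1 um/min


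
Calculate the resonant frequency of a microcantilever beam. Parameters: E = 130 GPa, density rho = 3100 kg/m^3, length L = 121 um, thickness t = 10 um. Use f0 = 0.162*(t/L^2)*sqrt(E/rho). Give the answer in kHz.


Step 1: Convert units to SI.
t_SI = 10e-6 m, L_SI = 121e-6 m
Step 2: Calculate sqrt(E/rho).
sqrt(130e9 / 3100) = 6475.76 m/s
Step 3: Compute f0.
f0 = 0.162 * 10e-6 / (121e-6)^2 * 6475.76 = 716531.1 Hz = 716.53 kHz


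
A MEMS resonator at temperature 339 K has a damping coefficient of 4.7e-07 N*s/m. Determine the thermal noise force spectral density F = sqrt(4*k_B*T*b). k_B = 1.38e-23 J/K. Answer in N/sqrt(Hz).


Step 1: Compute 4 * k_B * T * b
= 4 * 1.38e-23 * 339 * 4.7e-07
= 8.7950e-27 N^2/Hz
Step 2: F_noise = sqrt(8.7950e-27)
F_noise = 9.38e-14 N/sqrt(Hz)


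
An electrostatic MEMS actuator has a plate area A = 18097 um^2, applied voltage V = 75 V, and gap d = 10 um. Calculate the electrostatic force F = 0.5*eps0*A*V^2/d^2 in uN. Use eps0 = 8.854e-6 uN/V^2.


Step 1: Identify parameters.
eps0 = 8.854e-6 uN/V^2, A = 18097 um^2, V = 75 V, d = 10 um
Step 2: Compute V^2 = 75^2 = 5625
Step 3: Compute d^2 = 10^2 = 100
Step 4: F = 0.5 * 8.854e-6 * 18097 * 5625 / 100
F = 4.506 uN


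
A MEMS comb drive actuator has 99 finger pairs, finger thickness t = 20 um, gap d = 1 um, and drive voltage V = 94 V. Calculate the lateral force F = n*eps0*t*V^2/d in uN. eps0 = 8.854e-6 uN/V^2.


Step 1: Parameters: n=99, eps0=8.854e-6 uN/V^2, t=20 um, V=94 V, d=1 um
Step 2: V^2 = 8836
Step 3: F = 99 * 8.854e-6 * 20 * 8836 / 1
F = 154.903 uN


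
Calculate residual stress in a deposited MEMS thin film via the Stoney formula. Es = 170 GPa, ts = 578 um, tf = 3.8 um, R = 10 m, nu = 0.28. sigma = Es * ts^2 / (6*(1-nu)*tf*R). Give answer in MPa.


Step 1: Compute numerator: Es * ts^2 = 170 * 578^2 = 56794280 (GPa*um^2)
Step 2: Compute denominator (R in um): 6*(1-nu)*tf*R = 6*0.72*3.8*10e6 = 164160000.0 (um^2)
Step 3: sigma (GPa) = 56794280 / 164160000.0 = 3.45969e-01 GPa
Step 4: Convert to MPa (x1000): sigma = 346.0 MPa


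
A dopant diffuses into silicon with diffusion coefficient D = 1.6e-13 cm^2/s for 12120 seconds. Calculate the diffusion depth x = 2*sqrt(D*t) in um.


Step 1: Compute D*t = 1.6e-13 * 12120 = 1.9392e-09 cm^2
Step 2: sqrt(D*t) = 4.4036e-05 cm
Step 3: x = 2 * 4.4036e-05 cm = 8.8072e-05 cm
Step 4: Convert to um (1 cm = 1e4 um): x = 0.881 um


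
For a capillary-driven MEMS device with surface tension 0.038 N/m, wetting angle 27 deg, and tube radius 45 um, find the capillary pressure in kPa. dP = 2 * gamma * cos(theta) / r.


Step 1: cos(27 deg) = 0.891
Step 2: Convert r to m: r = 45e-6 m
Step 3: dP = 2 * 0.038 * 0.891 / 45e-6 = 1504.8 Pa
Step 4: Convert Pa to kPa (divide by 1000).
dP = 1.5 kPa


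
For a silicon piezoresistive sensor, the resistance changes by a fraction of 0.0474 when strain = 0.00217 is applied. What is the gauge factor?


Step 1: Identify values.
dR/R = 0.0474, strain = 0.00217
Step 2: GF = (dR/R) / strain = 0.0474 / 0.00217
GF = 21.8


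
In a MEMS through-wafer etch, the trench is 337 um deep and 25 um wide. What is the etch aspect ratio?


Step 1: AR = depth / width
Step 2: AR = 337 / 25
AR = 13.5


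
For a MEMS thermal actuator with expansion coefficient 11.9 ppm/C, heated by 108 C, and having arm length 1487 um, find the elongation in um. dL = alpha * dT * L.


Step 1: Convert CTE: alpha = 11.9 ppm/C = 11.9e-6 /C
Step 2: dL = 11.9e-6 * 108 * 1487
dL = 1.9111 um


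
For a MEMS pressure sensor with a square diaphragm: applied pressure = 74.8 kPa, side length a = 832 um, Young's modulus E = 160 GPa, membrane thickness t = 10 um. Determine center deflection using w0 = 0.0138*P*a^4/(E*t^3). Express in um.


Step 1: Convert pressure to compatible units (E is in GPa, so P in GPa).
P = 74.8 kPa = 74.8e-6 GPa
Step 2: Compute numerator: 0.0138 * P * a^4.
a^4 = 832^4 = 479174066176
numerator = 0.0138 * 74.8e-6 * 479174066176 = 4.946226e+05
Step 3: Compute denominator: E * t^3 = 160 * 10^3 = 160000
Step 4: w0 = numerator / denominator = 4.946226e+05 / 160000 = 3.0914 um


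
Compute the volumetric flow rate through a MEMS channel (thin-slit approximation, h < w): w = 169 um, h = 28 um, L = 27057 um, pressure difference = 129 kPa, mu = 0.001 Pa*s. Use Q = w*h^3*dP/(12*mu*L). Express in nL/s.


Step 1: Convert all dimensions to SI (meters).
w = 169e-6 m, h = 28e-6 m, L = 27057e-6 m, dP = 129e3 Pa
Step 2: Q = w * h^3 * dP / (12 * mu * L)
Q = 169e-6 * (28e-6)^3 * 129e3 / (12 * 0.001 * 27057e-6) = 1.47397332e-09 m^3/s
Step 3: Convert Q from m^3/s to nL/s (1 m^3 = 1e12 nL, so multiply by 1e12).
Q = 1473.973 nL/s


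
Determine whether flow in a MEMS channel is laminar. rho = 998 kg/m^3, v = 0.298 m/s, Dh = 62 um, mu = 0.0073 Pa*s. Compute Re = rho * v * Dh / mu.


Step 1: Convert Dh to meters: Dh = 62e-6 m
Step 2: Re = rho * v * Dh / mu
Re = 998 * 0.298 * 62e-6 / 0.0073
Re = 2.526
Since Re = 2.526 is below ~2300, the flow is laminar.


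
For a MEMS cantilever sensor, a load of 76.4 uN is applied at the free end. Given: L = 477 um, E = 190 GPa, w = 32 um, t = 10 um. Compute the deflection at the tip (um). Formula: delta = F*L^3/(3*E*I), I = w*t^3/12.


Step 1: Calculate the second moment of area.
I = w * t^3 / 12 = 32 * 10^3 / 12 = 2666.6667 um^4
Step 2: Convert E to consistent units (1 GPa = 1000 uN/um^2).
E = 190 GPa = 190000 uN/um^2
Step 3: Calculate tip deflection.
delta = F * L^3 / (3 * E * I)
delta = 76.4 * 477^3 / (3 * 190000 * 2666.6667)
delta = 5.4551 um


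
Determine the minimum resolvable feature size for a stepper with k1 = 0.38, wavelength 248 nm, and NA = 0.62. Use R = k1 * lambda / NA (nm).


Step 1: Identify values: k1 = 0.38, lambda = 248 nm, NA = 0.62
Step 2: R = k1 * lambda / NA
R = 0.38 * 248 / 0.62
R = 152.0 nm


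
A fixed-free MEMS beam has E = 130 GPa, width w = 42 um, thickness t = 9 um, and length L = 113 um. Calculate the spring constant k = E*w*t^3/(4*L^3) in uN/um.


Step 1: Convert E to consistent units (1 GPa = 1000 uN/um^2).
E = 130 GPa = 130000 uN/um^2
Step 2: Compute t^3 = 9^3 = 729
Step 3: Compute L^3 = 113^3 = 1442897
Step 4: k = 130000 * 42 * 729 / (4 * 1442897)
k = 689.6438 uN/um


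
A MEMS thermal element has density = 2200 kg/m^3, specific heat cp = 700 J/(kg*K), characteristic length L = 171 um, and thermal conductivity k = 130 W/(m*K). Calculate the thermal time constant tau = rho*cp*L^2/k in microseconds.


Step 1: Convert L to m: L = 171e-6 m
Step 2: L^2 = (171e-6)^2 = 2.9241e-08 m^2
Step 3: tau = 2200 * 700 * 2.9241e-08 / 130 = 3.4639338e-04 s
Step 4: Convert to microseconds (multiply by 1e6).
tau = 346.393 us


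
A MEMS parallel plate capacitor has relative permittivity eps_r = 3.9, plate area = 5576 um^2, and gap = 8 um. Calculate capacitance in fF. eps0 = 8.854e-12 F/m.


Step 1: Convert area to m^2: A = 5576e-12 m^2
Step 2: Convert gap to m: d = 8e-6 m
Step 3: C = eps0 * eps_r * A / d
C = 8.854e-12 * 3.9 * 5576e-12 / 8e-6
Step 4: Convert to fF (multiply by 1e15).
C = 24.07 fF


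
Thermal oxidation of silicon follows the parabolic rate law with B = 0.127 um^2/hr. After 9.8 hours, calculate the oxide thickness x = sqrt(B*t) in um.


Step 1: Compute B*t = 0.127 * 9.8 = 1.2446
Step 2: x = sqrt(1.2446)
x = 1.116 um


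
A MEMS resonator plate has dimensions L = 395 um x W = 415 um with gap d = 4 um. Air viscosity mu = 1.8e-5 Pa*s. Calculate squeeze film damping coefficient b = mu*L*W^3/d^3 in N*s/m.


Step 1: Convert to SI.
L = 395e-6 m, W = 415e-6 m, d = 4e-6 m
Step 2: W^3 = (415e-6)^3 = 7.15e-11 m^3
Step 3: d^3 = (4e-6)^3 = 6.40e-17 m^3
Step 4: b = 1.8e-5 * 395e-6 * 7.15e-11 / 6.40e-17
b = 7.94e-03 N*s/m


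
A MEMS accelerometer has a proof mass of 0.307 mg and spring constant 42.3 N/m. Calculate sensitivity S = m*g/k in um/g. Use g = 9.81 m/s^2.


Step 1: Convert mass: m = 0.307 mg = 3.07e-07 kg
Step 2: S = m * g / k = 3.07e-07 * 9.81 / 42.3
Step 3: S = 7.12e-08 m/g
Step 4: Convert to um/g: S = 0.071 um/g


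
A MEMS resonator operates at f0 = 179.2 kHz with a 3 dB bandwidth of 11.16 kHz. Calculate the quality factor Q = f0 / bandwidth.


Step 1: Q = f0 / bandwidth
Step 2: Q = 179.2 / 11.16
Q = 16.1


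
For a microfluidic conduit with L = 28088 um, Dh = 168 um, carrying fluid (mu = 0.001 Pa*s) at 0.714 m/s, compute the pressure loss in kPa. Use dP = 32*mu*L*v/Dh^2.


Step 1: Convert to SI: L = 28088e-6 m, Dh = 168e-6 m
Step 2: dP = 32 * 0.001 * 28088e-6 * 0.714 / (168e-6)^2
Step 3: dP = 22737.90 Pa
Step 4: Convert to kPa: dP = 22.74 kPa


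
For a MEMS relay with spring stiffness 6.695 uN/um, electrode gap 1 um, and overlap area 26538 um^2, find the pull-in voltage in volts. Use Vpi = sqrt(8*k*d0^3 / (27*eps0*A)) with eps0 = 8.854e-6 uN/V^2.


Step 1: Compute numerator: 8 * k * d0^3 = 8 * 6.695 * 1^3 = 53.56
Step 2: Compute denominator: 27 * eps0 * A = 27 * 8.854e-6 * 26538 = 6.344121
Step 3: Vpi = sqrt(53.56 / 6.344121)
Vpi = 2.91 V


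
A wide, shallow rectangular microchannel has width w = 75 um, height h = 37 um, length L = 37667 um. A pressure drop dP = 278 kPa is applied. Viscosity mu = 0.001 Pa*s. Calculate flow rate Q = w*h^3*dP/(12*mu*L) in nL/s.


Step 1: Convert all dimensions to SI (meters).
w = 75e-6 m, h = 37e-6 m, L = 37667e-6 m, dP = 278e3 Pa
Step 2: Q = w * h^3 * dP / (12 * mu * L)
Q = 75e-6 * (37e-6)^3 * 278e3 / (12 * 0.001 * 37667e-6) = 2.33651704e-09 m^3/s
Step 3: Convert Q from m^3/s to nL/s (1 m^3 = 1e12 nL, so multiply by 1e12).
Q = 2336.517 nL/s


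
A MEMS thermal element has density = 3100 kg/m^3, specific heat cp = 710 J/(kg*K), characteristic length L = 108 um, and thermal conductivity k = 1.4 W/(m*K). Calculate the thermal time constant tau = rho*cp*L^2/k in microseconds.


Step 1: Convert L to m: L = 108e-6 m
Step 2: L^2 = (108e-6)^2 = 1.1664e-08 m^2
Step 3: tau = 3100 * 710 * 1.1664e-08 / 1.4 = 1.833747429e-02 s
Step 4: Convert to microseconds (multiply by 1e6).
tau = 18337.474 us


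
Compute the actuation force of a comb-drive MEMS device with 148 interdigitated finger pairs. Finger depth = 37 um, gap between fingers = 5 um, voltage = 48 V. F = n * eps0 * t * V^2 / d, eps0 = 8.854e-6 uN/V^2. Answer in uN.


Step 1: Parameters: n=148, eps0=8.854e-6 uN/V^2, t=37 um, V=48 V, d=5 um
Step 2: V^2 = 2304
Step 3: F = 148 * 8.854e-6 * 37 * 2304 / 5
F = 22.342 uN


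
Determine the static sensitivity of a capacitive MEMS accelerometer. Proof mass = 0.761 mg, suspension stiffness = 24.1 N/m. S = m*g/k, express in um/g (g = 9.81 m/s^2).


Step 1: Convert mass: m = 0.761 mg = 7.61e-07 kg
Step 2: S = m * g / k = 7.61e-07 * 9.81 / 24.1
Step 3: S = 3.10e-07 m/g
Step 4: Convert to um/g: S = 0.31 um/g


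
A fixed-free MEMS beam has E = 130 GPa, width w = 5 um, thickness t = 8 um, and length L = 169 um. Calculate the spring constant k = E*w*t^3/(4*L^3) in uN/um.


Step 1: Convert E to consistent units (1 GPa = 1000 uN/um^2).
E = 130 GPa = 130000 uN/um^2
Step 2: Compute t^3 = 8^3 = 512
Step 3: Compute L^3 = 169^3 = 4826809
Step 4: k = 130000 * 5 * 512 / (4 * 4826809)
k = 17.2371 uN/um


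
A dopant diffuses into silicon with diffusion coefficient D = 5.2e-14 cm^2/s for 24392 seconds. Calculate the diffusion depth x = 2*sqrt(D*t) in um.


Step 1: Compute D*t = 5.2e-14 * 24392 = 1.268384e-09 cm^2
Step 2: sqrt(D*t) = 3.5614e-05 cm
Step 3: x = 2 * 3.5614e-05 cm = 7.1228e-05 cm
Step 4: Convert to um (1 cm = 1e4 um): x = 0.712 um
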